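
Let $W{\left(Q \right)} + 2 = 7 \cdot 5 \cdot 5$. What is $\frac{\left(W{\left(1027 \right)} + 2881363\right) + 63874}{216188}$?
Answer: $\frac{1472705}{108094} \approx 13.624$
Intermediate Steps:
$W{\left(Q \right)} = 173$ ($W{\left(Q \right)} = -2 + 7 \cdot 5 \cdot 5 = -2 + 35 \cdot 5 = -2 + 175 = 173$)
$\frac{\left(W{\left(1027 \right)} + 2881363\right) + 63874}{216188} = \frac{\left(173 + 2881363\right) + 63874}{216188} = \left(2881536 + 63874\right) \frac{1}{216188} = 2945410 \cdot \frac{1}{216188} = \frac{1472705}{108094}$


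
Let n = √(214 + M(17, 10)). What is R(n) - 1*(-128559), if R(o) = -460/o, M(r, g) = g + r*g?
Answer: 128559 - 230*√394/197 ≈ 1.2854e+5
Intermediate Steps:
M(r, g) = g + g*r
n = √394 (n = √(214 + 10*(1 + 17)) = √(214 + 10*18) = √(214 + 180) = √394 ≈ 19.849)
R(n) - 1*(-128559) = -460*√394/394 - 1*(-128559) = -230*√394/197 + 128559 = 128559 - 230*√394/197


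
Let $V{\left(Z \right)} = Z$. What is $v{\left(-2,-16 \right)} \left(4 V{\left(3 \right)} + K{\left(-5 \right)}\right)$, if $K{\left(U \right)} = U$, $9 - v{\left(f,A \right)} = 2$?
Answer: $49$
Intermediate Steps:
$v{\left(f,A \right)} = 7$ ($v{\left(f,A \right)} = 9 - 2 = 7$)
$v{\left(-2,-16 \right)} \left(4 V{\left(3 \right)} + K{\left(-5 \right)}\right) = 7 \left(4 \cdot 3 - 5\right) = 7 \left(12 - 5\right) = 7 \cdot 7 = 49$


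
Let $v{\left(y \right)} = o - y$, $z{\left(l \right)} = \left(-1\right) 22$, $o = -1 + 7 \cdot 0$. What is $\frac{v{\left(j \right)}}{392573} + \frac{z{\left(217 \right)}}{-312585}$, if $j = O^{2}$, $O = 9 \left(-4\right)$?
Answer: $- \frac{396786139}{122712431205} \approx -0.0032335$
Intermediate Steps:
$O = -36$
$o = -1$ ($o = -1 + 0 = -1$)
$j = 1296$ ($j = \left(-36\right)^{2} = 1296$)
$z{\left(l \right)} = -22$
$v{\left(y \right)} = -1 - y$
$\frac{v{\left(j \right)}}{392573} + \frac{z{\left(217 \right)}}{-312585} = \frac{-1 - 1296}{392573} - \frac{22}{-312585} = \left(-1 - 1296\right) \frac{1}{392573} - - \frac{22}{312585} = \left(-1297\right) \frac{1}{392573} + \frac{22}{312585} = - \frac{1297}{392573} + \frac{22}{312585} = - \frac{396786139}{122712431205}$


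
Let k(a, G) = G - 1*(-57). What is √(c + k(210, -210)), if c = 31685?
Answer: 2*√7883 ≈ 177.57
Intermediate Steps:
k(a, G) = 57 + G (k(a, G) = G + 57 = 57 + G)
√(c + k(210, -210)) = √(31685 + (57 - 210)) = √(31685 - 153) = √31532 = 2*√7883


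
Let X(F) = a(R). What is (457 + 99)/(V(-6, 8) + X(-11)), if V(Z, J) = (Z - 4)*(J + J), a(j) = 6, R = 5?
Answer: -278/77 ≈ -3.6104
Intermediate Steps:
X(F) = 6
V(Z, J) = 2*J*(-4 + Z) (V(Z, J) = (-4 + Z)*(2*J) = 2*J*(-4 + Z))
(457 + 99)/(V(-6, 8) + X(-11)) = (457 + 99)/(2*8*(-4 - 6) + 6) = 556/(2*8*(-10) + 6) = 556/(-160 + 6) = 556/(-154) = 556*(-1/154) = -278/77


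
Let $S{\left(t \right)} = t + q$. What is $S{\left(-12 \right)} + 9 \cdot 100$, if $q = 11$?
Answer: $899$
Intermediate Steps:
$S{\left(t \right)} = 11 + t$ ($S{\left(t \right)} = t + 11 = 11 + t$)
$S{\left(-12 \right)} + 9 \cdot 100 = \left(11 - 12\right) + 9 \cdot 100 = -1 + 900 = 899$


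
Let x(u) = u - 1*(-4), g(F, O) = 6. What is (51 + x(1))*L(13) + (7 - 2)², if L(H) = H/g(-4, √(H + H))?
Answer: 439/3 ≈ 146.33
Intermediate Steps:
x(u) = 4 + u (x(u) = u + 4 = 4 + u)
L(H) = H/6
(51 + x(1))*L(13) + (7 - 2)² = (51 + (4 + 1))*((⅙)*13) + (7 - 2)² = (51 + 5)*(13/6) + 5² = 56*(13/6) + 25 = 364/3 + 25 = 439/3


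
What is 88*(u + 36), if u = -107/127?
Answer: 392920/127 ≈ 3093.9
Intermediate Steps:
u = -107/127 (u = -107*1/127 = -107/127 ≈ -0.84252)
88*(u + 36) = 88*(-107/127 + 36) = 88*(4465/127) = 392920/127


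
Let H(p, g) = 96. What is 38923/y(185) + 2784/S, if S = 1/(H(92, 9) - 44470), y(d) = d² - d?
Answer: -4205206793717/34040 ≈ -1.2354e+8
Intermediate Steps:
S = -1/44374 (S = 1/(96 - 44470) = 1/(-44374) = -1/44374 ≈ -2.2536e-5)
38923/y(185) + 2784/S = 38923/((185*(-1 + 185))) + 2784/(-1/44374) = 38923/((185*184)) + 2784*(-44374) = 38923/34040 - 123537216 = -4205206793717/34040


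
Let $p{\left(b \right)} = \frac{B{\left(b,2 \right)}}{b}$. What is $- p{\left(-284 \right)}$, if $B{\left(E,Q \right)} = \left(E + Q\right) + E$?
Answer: $- \frac{283}{142} \approx -1.993$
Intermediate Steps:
$B{\left(E,Q \right)} = Q + 2 E$
$p{\left(b \right)} = \frac{2 + 2 b}{b}$
$- p{\left(-284 \right)} = - (2 + \frac{2}{-284}) = - (2 + 2 \left(- \frac{1}{284}\right)) = - (2 - \frac{1}{142}) = \left(-1\right) \frac{283}{142} = - \frac{283}{142}$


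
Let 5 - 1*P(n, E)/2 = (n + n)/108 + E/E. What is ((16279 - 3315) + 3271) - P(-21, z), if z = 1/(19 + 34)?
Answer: 146036/9 ≈ 16226.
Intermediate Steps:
z = 1/53 ≈ 0.018868
P(n, E) = 8 - n/27 (P(n, E) = 10 - 2*((n + n)/108 + E/E) = 10 - 2*((2*n)*(1/108) + 1) = 10 - 2*(n/54 + 1) = 10 - 2*(1 + n/54) = 10 + (-2 - n/27) = 8 - n/27)
((16279 - 3315) + 3271) - P(-21, z) = ((16279 - 3315) + 3271) - (8 - 1/27*(-21)) = (12964 + 3271) - (8 + 7/9) = 16235 - 1*79/9 = 16235 - 79/9 = 146036/9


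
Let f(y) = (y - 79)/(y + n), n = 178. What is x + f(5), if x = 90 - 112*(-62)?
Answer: 1287148/183 ≈ 7033.6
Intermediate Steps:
x = 7034 (x = 90 + 6944 = 7034)
f(y) = (-79 + y)/(178 + y) (f(y) = (y - 79)/(y + 178) = (-79 + y)/(178 + y))
x + f(5) = 7034 + (-79 + 5)/(178 + 5) = 7034 - 74/183 = 1287148/183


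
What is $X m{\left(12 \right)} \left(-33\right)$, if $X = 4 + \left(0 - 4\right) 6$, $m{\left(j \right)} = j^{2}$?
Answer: $95040$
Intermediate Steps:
$X = -20$ ($X = 4 + \left(0 - 4\right) 6 = 4 - 24 = -20$)
$X m{\left(12 \right)} \left(-33\right) = - 20 \cdot 12^{2} \left(-33\right) = \left(-20\right) 144 \left(-33\right) = \left(-2880\right) \left(-33\right) = 95040$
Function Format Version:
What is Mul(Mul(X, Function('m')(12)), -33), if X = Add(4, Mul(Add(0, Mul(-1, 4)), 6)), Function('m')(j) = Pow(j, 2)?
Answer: 95040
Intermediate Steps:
X = -20 (X = Add(4, Mul(Add(0, -4), 6)) = Add(4, Mul(-4, 6)) = Add(4, -24) = -20)
Mul(Mul(X, Function('m')(12)), -33) = Mul(Mul(-20, Pow(12, 2)), -33) = Mul(Mul(-20, 144), -33) = Mul(-2880, -33) = 95040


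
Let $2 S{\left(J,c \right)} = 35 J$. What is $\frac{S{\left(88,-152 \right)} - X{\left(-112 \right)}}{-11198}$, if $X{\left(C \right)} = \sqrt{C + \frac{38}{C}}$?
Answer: $- \frac{70}{509} + \frac{3 i \sqrt{9786}}{313544} \approx -0.13752 + 0.00094651 i$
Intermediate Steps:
$S{\left(J,c \right)} = \frac{35 J}{2}$
$\frac{S{\left(88,-152 \right)} - X{\left(-112 \right)}}{-11198} = \frac{\frac{35}{2} \cdot 88 - \sqrt{-112 + \frac{38}{-112}}}{-11198} = \left(1540 - \sqrt{-112 + 38 \left(- \frac{1}{112}\right)}\right) \left(- \frac{1}{11198}\right) = \left(1540 - \sqrt{-112 - \frac{19}{56}}\right) \left(- \frac{1}{11198}\right) = \left(1540 - \sqrt{- \frac{6291}{56}}\right) \left(- \frac{1}{11198}\right) = \left(1540 - \frac{3 i \sqrt{9786}}{28}\right) \left(- \frac{1}{11198}\right) = - \frac{70}{509} + \frac{3 i \sqrt{9786}}{313544}$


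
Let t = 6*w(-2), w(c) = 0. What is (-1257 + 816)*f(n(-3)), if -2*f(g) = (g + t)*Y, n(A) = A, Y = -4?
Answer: 2646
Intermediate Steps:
t = 0 (t = 6*0 = 0)
f(g) = 2*g (f(g) = -(g + 0)*(-4)/2 = -g*(-4)/2 = -(-2)*g = 2*g)
(-1257 + 816)*f(n(-3)) = (-1257 + 816)*(2*(-3)) = -441*(-6) = 2646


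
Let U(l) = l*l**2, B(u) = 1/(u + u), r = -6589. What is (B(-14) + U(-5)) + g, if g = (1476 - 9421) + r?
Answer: -410453/28 ≈ -14659.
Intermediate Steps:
B(u) = 1/(2*u)
U(l) = l**3
g = -14534 (g = (1476 - 9421) - 6589 = -7945 - 6589 = -14534)
(B(-14) + U(-5)) + g = ((1/2)/(-14) + (-5)**3) - 14534 = ((1/2)*(-1/14) - 125) - 14534 = (-1/28 - 125) - 14534 = -3501/28 - 14534 = -410453/28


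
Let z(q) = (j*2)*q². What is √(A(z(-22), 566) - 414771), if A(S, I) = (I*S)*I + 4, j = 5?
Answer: √1550108273 ≈ 39371.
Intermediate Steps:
z(q) = 10*q² (z(q) = (5*2)*q² = 10*q²)
A(S, I) = 4 + S*I² (A(S, I) = S*I² + 4 = 4 + S*I²)
√(A(z(-22), 566) - 414771) = √((4 + (10*(-22)²)*566²) - 414771) = √((4 + (10*484)*320356) - 414771) = √((4 + 4840*320356) - 414771) = √((4 + 1550523040) - 414771) = √(1550523044 - 414771) = √1550108273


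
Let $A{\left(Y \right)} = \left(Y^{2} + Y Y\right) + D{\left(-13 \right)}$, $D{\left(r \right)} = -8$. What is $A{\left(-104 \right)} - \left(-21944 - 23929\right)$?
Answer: $67497$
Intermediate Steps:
$A{\left(Y \right)} = -8 + 2 Y^{2}$ ($A{\left(Y \right)} = \left(Y^{2} + Y Y\right) - 8 = \left(Y^{2} + Y^{2}\right) - 8 = 2 Y^{2} - 8 = -8 + 2 Y^{2}$)
$A{\left(-104 \right)} - \left(-21944 - 23929\right) = \left(-8 + 2 \left(-104\right)^{2}\right) - \left(-21944 - 23929\right) = \left(-8 + 2 \cdot 10816\right) - \left(-21944 - 23929\right) = \left(-8 + 21632\right) - -45873 = 21624 + 45873 = 67497$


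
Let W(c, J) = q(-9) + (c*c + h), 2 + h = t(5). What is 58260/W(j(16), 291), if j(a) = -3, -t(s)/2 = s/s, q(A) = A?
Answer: -14565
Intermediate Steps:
t(s) = -2 (t(s) = -2*s/s = -2*1 = -2)
h = -4 (h = -2 - 2 = -4)
W(c, J) = -13 + c² (W(c, J) = -9 + (c*c - 4) = -9 + (c² - 4) = -9 + (-4 + c²) = -13 + c²)
58260/W(j(16), 291) = 58260/(-13 + (-3)²) = 58260/(-13 + 9) = 58260/(-4) = 58260*(-¼) = -14565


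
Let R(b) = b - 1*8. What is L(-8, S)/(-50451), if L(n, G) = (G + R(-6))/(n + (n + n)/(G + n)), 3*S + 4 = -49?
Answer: -7315/85968504 ≈ -8.5089e-5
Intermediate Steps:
S = -53/3 (S = -4/3 + (⅓)*(-49) = -4/3 - 49/3 = -53/3 ≈ -17.667)
R(b) = -8 + b (R(b) = b - 8 = -8 + b)
L(n, G) = (-14 + G)/(n + 2*n/(G + n)) (L(n, G) = (G + (-8 - 6))/(n + (n + n)/(G + n)) = (G - 14)/(n + (2*n)/(G + n)) = (-14 + G)/(n + 2*n/(G + n)))
L(-8, S)/(-50451) = (((-53/3)² - 14*(-53/3) - 14*(-8) - 53/3*(-8))/((-8)*(2 - 53/3 - 8)))/(-50451) = -(2809/9 + 742/3 + 112 + 424/3)/(8*(-71/3))*(-1/50451) = -⅛*(-3/71)*7315/9*(-1/50451) = (7315/1704)*(-1/50451) = -7315/85968504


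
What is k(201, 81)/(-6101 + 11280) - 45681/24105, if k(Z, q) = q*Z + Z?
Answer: 53572237/41613265 ≈ 1.2874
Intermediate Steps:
k(Z, q) = Z + Z*q (k(Z, q) = Z*q + Z = Z + Z*q)
k(201, 81)/(-6101 + 11280) - 45681/24105 = (201*(1 + 81))/(-6101 + 11280) - 45681/24105 = (201*82)/5179 - 45681*1/24105 = 16482*(1/5179) - 15227/8035 = 16482/5179 - 15227/8035 = 53572237/41613265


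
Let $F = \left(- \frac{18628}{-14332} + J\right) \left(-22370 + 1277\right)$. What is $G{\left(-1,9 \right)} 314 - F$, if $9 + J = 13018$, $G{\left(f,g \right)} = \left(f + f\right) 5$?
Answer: $\frac{983258012452}{3583} \approx 2.7442 \cdot 10^{8}$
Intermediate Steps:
$G{\left(f,g \right)} = 10 f$ ($G{\left(f,g \right)} = 2 f 5 = 10 f$)
$J = 13009$ ($J = -9 + 13018 = 13009$)
$F = - \frac{983269263072}{3583}$ ($F = \left(- \frac{18628}{-14332} + 13009\right) \left(-22370 + 1277\right) = \left(\left(-18628\right) \left(- \frac{1}{14332}\right) + 13009\right) \left(-21093\right) = \left(\frac{4657}{3583} + 13009\right) \left(-21093\right) = \frac{46615904}{3583} \left(-21093\right) = - \frac{983269263072}{3583} \approx -2.7443 \cdot 10^{8}$)
$G{\left(-1,9 \right)} 314 - F = 10 \left(-1\right) 314 - - \frac{983269263072}{3583} = \left(-10\right) 314 + \frac{983269263072}{3583} = -3140 + \frac{983269263072}{3583} = \frac{983258012452}{3583}$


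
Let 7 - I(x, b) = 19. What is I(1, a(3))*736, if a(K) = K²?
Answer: -8832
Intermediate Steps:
I(x, b) = -12 (I(x, b) = 7 - 1*19 = 7 - 19 = -12)
I(1, a(3))*736 = -12*736 = -8832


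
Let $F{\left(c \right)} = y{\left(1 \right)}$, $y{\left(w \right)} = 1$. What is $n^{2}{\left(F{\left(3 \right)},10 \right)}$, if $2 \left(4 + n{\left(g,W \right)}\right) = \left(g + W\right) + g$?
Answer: $4$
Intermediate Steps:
$F{\left(c \right)} = 1$
$n{\left(g,W \right)} = -4 + g + \frac{W}{2}$ ($n{\left(g,W \right)} = -4 + \frac{\left(g + W\right) + g}{2} = -4 + \frac{\left(W + g\right) + g}{2} = -4 + \frac{W + 2 g}{2} = -4 + \left(g + \frac{W}{2}\right) = -4 + g + \frac{W}{2}$)
$n^{2}{\left(F{\left(3 \right)},10 \right)} = \left(-4 + 1 + \frac{1}{2} \cdot 10\right)^{2} = \left(-4 + 1 + 5\right)^{2} = 2^{2} = 4$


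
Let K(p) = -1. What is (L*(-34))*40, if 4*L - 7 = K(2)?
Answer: -2040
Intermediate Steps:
L = 3/2 (L = 7/4 + (¼)*(-1) = 7/4 - ¼ = 3/2 ≈ 1.5000)
(L*(-34))*40 = ((3/2)*(-34))*40 = -51*40 = -2040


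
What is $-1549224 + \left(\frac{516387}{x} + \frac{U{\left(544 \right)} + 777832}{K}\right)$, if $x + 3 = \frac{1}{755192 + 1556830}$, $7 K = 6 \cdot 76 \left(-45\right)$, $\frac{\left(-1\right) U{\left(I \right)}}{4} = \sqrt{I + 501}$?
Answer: $- \frac{6125864789451401}{3558201345} + \frac{7 \sqrt{1045}}{5130} \approx -1.7216 \cdot 10^{6}$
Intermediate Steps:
$U{\left(I \right)} = - 4 \sqrt{501 + I}$ ($U{\left(I \right)} = - 4 \sqrt{I + 501} = - 4 \sqrt{501 + I}$)
$K = - \frac{20520}{7}$ ($K = \frac{6 \cdot 76 \left(-45\right)}{7} = \frac{456 \left(-45\right)}{7} = \frac{1}{7} \left(-20520\right) = - \frac{20520}{7} \approx -2931.4$)
$x = - \frac{6936065}{2312022}$ ($x = -3 + \frac{1}{755192 + 1556830} = -3 + \frac{1}{2312022} = - \frac{6936065}{2312022} \approx -3.0$)
$-1549224 + \left(\frac{516387}{x} + \frac{U{\left(544 \right)} + 777832}{K}\right) = -1549224 + \left(\frac{516387}{- \frac{6936065}{2312022}} + \frac{- 4 \sqrt{501 + 544} + 777832}{- \frac{20520}{7}}\right) = -1549224 + \left(516387 \left(- \frac{2312022}{6936065}\right) + \left(- 4 \sqrt{1045} + 777832\right) \left(- \frac{7}{20520}\right)\right) = -1549224 - \left(\frac{1193898104514}{6936065} - \left(777832 - 4 \sqrt{1045}\right) \left(- \frac{7}{20520}\right)\right) = -1549224 - \left(\frac{613413868945121}{3558201345} - \frac{7 \sqrt{1045}}{5130}\right) = - \frac{6125864789451401}{3558201345} + \frac{7 \sqrt{1045}}{5130}$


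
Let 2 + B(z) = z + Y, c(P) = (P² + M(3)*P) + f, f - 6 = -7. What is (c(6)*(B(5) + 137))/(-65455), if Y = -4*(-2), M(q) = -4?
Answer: -1628/65455 ≈ -0.024872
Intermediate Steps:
f = -1 (f = 6 - 7 = -1)
Y = 8
c(P) = -1 + P² - 4*P (c(P) = (P² - 4*P) - 1 = -1 + P² - 4*P)
B(z) = 6 + z (B(z) = -2 + (z + 8) = -2 + (8 + z) = 6 + z)
(c(6)*(B(5) + 137))/(-65455) = ((-1 + 6² - 4*6)*((6 + 5) + 137))/(-65455) = ((-1 + 36 - 24)*(11 + 137))*(-1/65455) = (11*148)*(-1/65455) = 1628*(-1/65455) = -1628/65455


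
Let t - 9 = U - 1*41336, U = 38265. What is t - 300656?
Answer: -303718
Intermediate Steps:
t = -3062 (t = 9 + (38265 - 1*41336) = 9 + (38265 - 41336) = 9 - 3071 = -3062)
t - 300656 = -3062 - 300656 = -303718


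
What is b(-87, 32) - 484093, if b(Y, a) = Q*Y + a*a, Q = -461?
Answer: -442962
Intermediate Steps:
b(Y, a) = a**2 - 461*Y (b(Y, a) = -461*Y + a*a = -461*Y + a**2 = a**2 - 461*Y)
b(-87, 32) - 484093 = (32**2 - 461*(-87)) - 484093 = (1024 + 40107) - 484093 = 41131 - 484093 = -442962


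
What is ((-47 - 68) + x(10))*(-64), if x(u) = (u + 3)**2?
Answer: -3456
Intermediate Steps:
x(u) = (3 + u)**2
((-47 - 68) + x(10))*(-64) = ((-47 - 68) + (3 + 10)**2)*(-64) = (-115 + 13**2)*(-64) = (-115 + 169)*(-64) = 54*(-64) = -3456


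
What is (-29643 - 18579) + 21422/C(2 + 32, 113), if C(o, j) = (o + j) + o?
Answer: -8706760/181 ≈ -48104.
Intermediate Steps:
C(o, j) = j + 2*o (C(o, j) = (j + o) + o = j + 2*o)
(-29643 - 18579) + 21422/C(2 + 32, 113) = (-29643 - 18579) + 21422/(113 + 2*(2 + 32)) = -48222 + 21422/(113 + 2*34) = -48222 + 21422/(113 + 68) = -48222 + 21422/181 = -8706760/181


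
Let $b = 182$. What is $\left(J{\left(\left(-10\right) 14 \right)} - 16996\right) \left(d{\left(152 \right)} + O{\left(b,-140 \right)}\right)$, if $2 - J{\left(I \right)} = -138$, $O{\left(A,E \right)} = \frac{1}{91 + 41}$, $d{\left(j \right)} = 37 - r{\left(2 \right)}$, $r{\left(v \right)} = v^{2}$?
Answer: $- \frac{18360398}{33} \approx -5.5638 \cdot 10^{5}$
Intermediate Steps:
$d{\left(j \right)} = 33$ ($d{\left(j \right)} = 37 - 2^{2} = 37 - 4 = 33$)
$O{\left(A,E \right)} = \frac{1}{132}$
$J{\left(I \right)} = 140$ ($J{\left(I \right)} = 2 - -138 = 2 + 138 = 140$)
$\left(J{\left(\left(-10\right) 14 \right)} - 16996\right) \left(d{\left(152 \right)} + O{\left(b,-140 \right)}\right) = \left(140 - 16996\right) \left(33 + \frac{1}{132}\right) = \left(-16856\right) \frac{4357}{132} = - \frac{18360398}{33}$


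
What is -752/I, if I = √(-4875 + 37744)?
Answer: -752*√32869/32869 ≈ -4.1479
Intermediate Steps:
I = √32869 ≈ 181.30
-752/I = -752*√32869/32869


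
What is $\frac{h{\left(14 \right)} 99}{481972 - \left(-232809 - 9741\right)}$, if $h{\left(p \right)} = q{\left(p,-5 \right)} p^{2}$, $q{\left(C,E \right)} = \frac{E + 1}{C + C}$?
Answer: $- \frac{1386}{362261} \approx -0.003826$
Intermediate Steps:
$q{\left(C,E \right)} = \frac{1 + E}{2 C}$
$h{\left(p \right)} = - 2 p$ ($h{\left(p \right)} = \frac{1 - 5}{2 p} p^{2} = \frac{1}{2} \frac{1}{p} \left(-4\right) p^{2} = - \frac{2}{p} p^{2} = - 2 p$)
$\frac{h{\left(14 \right)} 99}{481972 - \left(-232809 - 9741\right)} = \frac{\left(-2\right) 14 \cdot 99}{481972 - \left(-232809 - 9741\right)} = \frac{\left(-28\right) 99}{481972 - \left(-232809 - 9741\right)} = - \frac{2772}{481972 - -242550} = - \frac{2772}{481972 + 242550} = - \frac{2772}{724522} = \left(-2772\right) \frac{1}{724522} = - \frac{1386}{362261}$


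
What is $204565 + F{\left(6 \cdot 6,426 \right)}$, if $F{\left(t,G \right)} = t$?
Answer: $204601$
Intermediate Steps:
$204565 + F{\left(6 \cdot 6,426 \right)} = 204565 + 6 \cdot 6 = 204565 + 36 = 204601$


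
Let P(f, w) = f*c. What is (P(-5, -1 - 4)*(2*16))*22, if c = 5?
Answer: -17600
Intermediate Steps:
P(f, w) = 5*f (P(f, w) = f*5 = 5*f)
(P(-5, -1 - 4)*(2*16))*22 = ((5*(-5))*(2*16))*22 = -25*32*22 = -800*22 = -17600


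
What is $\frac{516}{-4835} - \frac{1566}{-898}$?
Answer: $\frac{3554121}{2170915} \approx 1.6372$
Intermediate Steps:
$\frac{516}{-4835} - \frac{1566}{-898} = 516 \left(- \frac{1}{4835}\right) - - \frac{783}{449} = - \frac{516}{4835} + \frac{783}{449} = \frac{3554121}{2170915}$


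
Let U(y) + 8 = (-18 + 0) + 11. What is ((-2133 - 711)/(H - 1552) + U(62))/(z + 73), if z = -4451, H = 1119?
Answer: 3651/1895674 ≈ 0.0019260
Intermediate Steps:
U(y) = -15 (U(y) = -8 + ((-18 + 0) + 11) = -8 + (-18 + 11) = -8 - 7 = -15)
((-2133 - 711)/(H - 1552) + U(62))/(z + 73) = ((-2133 - 711)/(1119 - 1552) - 15)/(-4451 + 73) = (-2844/(-433) - 15)/(-4378) = (-2844*(-1/433) - 15)*(-1/4378) = (2844/433 - 15)*(-1/4378) = -3651/433*(-1/4378) = 3651/1895674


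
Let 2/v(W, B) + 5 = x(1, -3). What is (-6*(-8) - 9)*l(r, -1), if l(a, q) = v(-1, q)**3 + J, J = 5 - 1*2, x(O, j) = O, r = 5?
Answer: 897/8 ≈ 112.13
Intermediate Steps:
v(W, B) = -1/2 (v(W, B) = 2/(-5 + 1) = 2/(-4) = 2*(-1/4) = -1/2)
J = 3 (J = 5 - 2 = 3)
l(a, q) = 23/8 (l(a, q) = (-1/2)**3 + 3 = -1/8 + 3 = 23/8)
(-6*(-8) - 9)*l(r, -1) = (-6*(-8) - 9)*(23/8) = (48 - 9)*(23/8) = 39*(23/8) = 897/8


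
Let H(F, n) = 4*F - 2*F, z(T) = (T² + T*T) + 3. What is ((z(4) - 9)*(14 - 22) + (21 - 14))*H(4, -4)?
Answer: -1608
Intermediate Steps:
z(T) = 3 + 2*T² (z(T) = (T² + T²) + 3 = 2*T² + 3 = 3 + 2*T²)
H(F, n) = 2*F
((z(4) - 9)*(14 - 22) + (21 - 14))*H(4, -4) = (((3 + 2*4²) - 9)*(14 - 22) + (21 - 14))*(2*4) = (((3 + 2*16) - 9)*(-8) + 7)*8 = (((3 + 32) - 9)*(-8) + 7)*8 = ((35 - 9)*(-8) + 7)*8 = (26*(-8) + 7)*8 = (-208 + 7)*8 = -201*8 = -1608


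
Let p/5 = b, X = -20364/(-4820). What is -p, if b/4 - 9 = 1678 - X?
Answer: -8110976/241 ≈ -33656.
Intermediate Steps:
X = 5091/1205 (X = -20364*(-1/4820) = 5091/1205 ≈ 4.2249)
b = 8110976/1205 (b = 36 + 4*(1678 - 1*5091/1205) = 36 + 4*(1678 - 5091/1205) = 36 + 4*(2016899/1205) = 36 + 8067596/1205 = 8110976/1205 ≈ 6731.1)
p = 8110976/241 (p = 5*(8110976/1205) = 8110976/241 ≈ 33656.)
-p = -1*8110976/241 = -8110976/241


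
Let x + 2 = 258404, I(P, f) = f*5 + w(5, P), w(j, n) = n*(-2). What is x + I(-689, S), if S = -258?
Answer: 258490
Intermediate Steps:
w(j, n) = -2*n
I(P, f) = -2*P + 5*f (I(P, f) = f*5 - 2*P = 5*f - 2*P = -2*P + 5*f)
x = 258402 (x = -2 + 258404 = 258402)
x + I(-689, S) = 258402 + (-2*(-689) + 5*(-258)) = 258402 + (1378 - 1290) = 258402 + 88 = 258490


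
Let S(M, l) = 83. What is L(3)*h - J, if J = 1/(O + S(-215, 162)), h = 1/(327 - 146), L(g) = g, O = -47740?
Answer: 143152/8625917 ≈ 0.016596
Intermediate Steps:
h = 1/181 ≈ 0.0055249
J = -1/47657 (J = 1/(-47740 + 83) = 1/(-47657) = -1/47657 ≈ -2.0983e-5)
L(3)*h - J = 3*(1/181) - 1*(-1/47657) = 3/181 + 1/47657 = 143152/8625917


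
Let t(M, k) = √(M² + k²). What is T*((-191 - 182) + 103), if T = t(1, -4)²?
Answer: -4590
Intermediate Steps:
T = 17 (T = (√(1² + (-4)²))² = (√(1 + 16))² = (√17)² = 17)
T*((-191 - 182) + 103) = 17*((-191 - 182) + 103) = 17*(-373 + 103) = 17*(-270) = -4590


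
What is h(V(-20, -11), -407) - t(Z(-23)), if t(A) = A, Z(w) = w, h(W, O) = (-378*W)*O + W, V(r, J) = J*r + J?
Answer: 32154046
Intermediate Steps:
V(r, J) = J + J*r
h(W, O) = W - 378*O*W (h(W, O) = -378*O*W + W = W - 378*O*W)
h(V(-20, -11), -407) - t(Z(-23)) = (-11*(1 - 20))*(1 - 378*(-407)) - 1*(-23) = (-11*(-19))*(1 + 153846) + 23 = 209*153847 + 23 = 32154023 + 23 = 32154046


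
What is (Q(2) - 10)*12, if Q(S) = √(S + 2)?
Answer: -96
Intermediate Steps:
Q(S) = √(2 + S)
(Q(2) - 10)*12 = (√(2 + 2) - 10)*12 = (√4 - 10)*12 = (2 - 10)*12 = -8*12 = -96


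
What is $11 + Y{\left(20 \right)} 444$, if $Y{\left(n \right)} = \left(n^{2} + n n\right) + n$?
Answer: $364091$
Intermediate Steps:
$Y{\left(n \right)} = n + 2 n^{2}$ ($Y{\left(n \right)} = \left(n^{2} + n^{2}\right) + n = 2 n^{2} + n = n + 2 n^{2}$)
$11 + Y{\left(20 \right)} 444 = 11 + 20 \left(1 + 2 \cdot 20\right) 444 = 11 + 20 \left(1 + 40\right) 444 = 11 + 20 \cdot 41 \cdot 444 = 11 + 820 \cdot 444 = 11 + 364080 = 364091$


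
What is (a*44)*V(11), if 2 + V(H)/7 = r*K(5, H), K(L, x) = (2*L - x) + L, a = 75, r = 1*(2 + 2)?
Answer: 323400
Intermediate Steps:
r = 4 (r = 1*4 = 4)
K(L, x) = -x + 3*L (K(L, x) = (-x + 2*L) + L = -x + 3*L)
V(H) = 406 - 28*H (V(H) = -14 + 7*(4*(-H + 3*5)) = -14 + 7*(4*(-H + 15)) = -14 + 7*(4*(15 - H)) = -14 + 7*(60 - 4*H) = -14 + (420 - 28*H) = 406 - 28*H)
(a*44)*V(11) = (75*44)*(406 - 28*11) = 3300*(406 - 308) = 3300*98 = 323400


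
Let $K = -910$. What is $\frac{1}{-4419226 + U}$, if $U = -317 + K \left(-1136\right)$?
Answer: $- \frac{1}{3385783} \approx -2.9535 \cdot 10^{-7}$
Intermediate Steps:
$U = 1033443$ ($U = -317 - -1033760 = -317 + 1033760 = 1033443$)
$\frac{1}{-4419226 + U} = \frac{1}{-4419226 + 1033443} = \frac{1}{-3385783} = - \frac{1}{3385783}$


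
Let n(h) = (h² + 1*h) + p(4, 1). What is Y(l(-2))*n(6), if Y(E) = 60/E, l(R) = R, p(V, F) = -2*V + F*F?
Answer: -1050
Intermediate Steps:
p(V, F) = F² - 2*V (p(V, F) = -2*V + F² = F² - 2*V)
n(h) = -7 + h + h² (n(h) = (h² + 1*h) + (1² - 2*4) = (h² + h) + (1 - 8) = (h + h²) - 7 = -7 + h + h²)
Y(l(-2))*n(6) = (60/(-2))*(-7 + 6 + 6²) = (60*(-½))*(-7 + 6 + 36) = -30*35 = -1050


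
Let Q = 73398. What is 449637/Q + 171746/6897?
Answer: 5235653099/168742002 ≈ 31.028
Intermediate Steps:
449637/Q + 171746/6897 = 449637/73398 + 171746/6897 = 449637*(1/73398) + 171746*(1/6897) = 149879/24466 + 171746/6897 = 5235653099/168742002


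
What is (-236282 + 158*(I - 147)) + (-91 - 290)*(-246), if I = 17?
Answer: -163096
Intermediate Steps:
(-236282 + 158*(I - 147)) + (-91 - 290)*(-246) = (-236282 + 158*(17 - 147)) + (-91 - 290)*(-246) = (-236282 + 158*(-130)) - 381*(-246) = (-236282 - 20540) + 93726 = -256822 + 93726 = -163096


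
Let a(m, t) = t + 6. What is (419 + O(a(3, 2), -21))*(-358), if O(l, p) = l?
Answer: -152866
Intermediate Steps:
a(m, t) = 6 + t
(419 + O(a(3, 2), -21))*(-358) = (419 + (6 + 2))*(-358) = (419 + 8)*(-358) = 427*(-358) = -152866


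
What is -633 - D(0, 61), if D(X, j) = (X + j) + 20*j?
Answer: -1914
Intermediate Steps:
D(X, j) = X + 21*j
-633 - D(0, 61) = -633 - (0 + 21*61) = -633 - (0 + 1281) = -633 - 1*1281 = -633 - 1281 = -1914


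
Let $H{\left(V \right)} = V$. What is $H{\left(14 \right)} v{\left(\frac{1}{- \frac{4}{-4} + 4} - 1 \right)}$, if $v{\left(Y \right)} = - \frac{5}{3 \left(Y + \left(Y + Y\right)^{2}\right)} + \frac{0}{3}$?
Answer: $- \frac{875}{66} \approx -13.258$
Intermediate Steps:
$v{\left(Y \right)} = - \frac{5}{3 Y + 12 Y^{2}}$ ($v{\left(Y \right)} = - \frac{5}{3 \left(Y + \left(2 Y\right)^{2}\right)} + 0 \cdot \frac{1}{3} = - \frac{5}{3 \left(Y + 4 Y^{2}\right)} + 0 = - \frac{5}{3 Y + 12 Y^{2}} + 0 = - \frac{5}{3 Y + 12 Y^{2}}$)
$H{\left(14 \right)} v{\left(\frac{1}{- \frac{4}{-4} + 4} - 1 \right)} = 14 \left(- \frac{5}{3 \left(\frac{1}{- \frac{4}{-4} + 4} - 1\right) \left(1 + 4 \left(\frac{1}{- \frac{4}{-4} + 4} - 1\right)\right)}\right) = 14 \left(- \frac{5}{3 \left(\frac{1}{\left(-4\right) \left(- \frac{1}{4}\right) + 4} - 1\right) \left(1 + 4 \left(\frac{1}{\left(-4\right) \left(- \frac{1}{4}\right) + 4} - 1\right)\right)}\right) = 14 \left(- \frac{5}{3 \left(\frac{1}{1 + 4} - 1\right) \left(1 + 4 \left(\frac{1}{1 + 4} - 1\right)\right)}\right) = 14 \left(- \frac{5}{3 \left(\frac{1}{5} - 1\right) \left(1 + 4 \left(\frac{1}{5} - 1\right)\right)}\right) = 14 \left(- \frac{5}{3 \left(- \frac{4}{5}\right) \left(1 + 4 \left(- \frac{4}{5}\right)\right)}\right) = 14 \left(\left(- \frac{5}{3}\right) \left(- \frac{5}{4}\right) \frac{1}{1 - \frac{16}{5}}\right) = 14 \left(\left(- \frac{5}{3}\right) \left(- \frac{5}{4}\right) \frac{1}{- \frac{11}{5}}\right) = 14 \left(\left(- \frac{5}{3}\right) \left(- \frac{5}{4}\right) \left(- \frac{5}{11}\right)\right) = 14 \left(- \frac{125}{132}\right) = - \frac{875}{66}$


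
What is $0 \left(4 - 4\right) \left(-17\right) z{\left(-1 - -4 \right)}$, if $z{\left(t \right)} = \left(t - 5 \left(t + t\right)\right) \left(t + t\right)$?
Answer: $0$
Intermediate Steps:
$z{\left(t \right)} = - 18 t^{2}$ ($z{\left(t \right)} = \left(t - 5 \cdot 2 t\right) 2 t = \left(t - 10 t\right) 2 t = - 9 t 2 t = - 18 t^{2}$)
$0 \left(4 - 4\right) \left(-17\right) z{\left(-1 - -4 \right)} = 0 \left(4 - 4\right) \left(-17\right) \left(- 18 \left(-1 - -4\right)^{2}\right) = 0 \cdot 0 \left(-17\right) \left(- 18 \left(-1 + 4\right)^{2}\right) = 0 \left(-17\right) \left(- 18 \cdot 3^{2}\right) = 0 \left(\left(-18\right) 9\right) = 0 \left(-162\right) = 0$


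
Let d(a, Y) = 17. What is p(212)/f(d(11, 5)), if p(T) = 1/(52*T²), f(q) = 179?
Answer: 1/418338752 ≈ 2.3904e-9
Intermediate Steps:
p(T) = 1/(52*T²)
p(212)/f(d(11, 5)) = ((1/52)/212²)/179 = ((1/52)*(1/44944))*(1/179) = (1/2337088)*(1/179) = 1/418338752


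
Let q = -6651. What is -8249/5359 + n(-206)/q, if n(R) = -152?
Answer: -54049531/35642709 ≈ -1.5164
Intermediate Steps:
-8249/5359 + n(-206)/q = -8249/5359 - 152/(-6651) = -8249*1/5359 - 152*(-1/6651) = -8249/5359 + 152/6651 = -54049531/35642709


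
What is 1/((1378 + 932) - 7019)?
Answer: -1/4709 ≈ -0.00021236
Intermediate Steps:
1/((1378 + 932) - 7019) = 1/(2310 - 7019) = 1/(-4709) = -1/4709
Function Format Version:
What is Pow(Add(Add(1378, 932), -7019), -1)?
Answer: Rational(-1, 4709) ≈ -0.00021236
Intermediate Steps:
Pow(Add(Add(1378, 932), -7019), -1) = Pow(Add(2310, -7019), -1) = Pow(-4709, -1) = Rational(-1, 4709)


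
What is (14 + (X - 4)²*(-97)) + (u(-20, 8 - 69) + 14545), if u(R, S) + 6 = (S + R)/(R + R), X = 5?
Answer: 578321/40 ≈ 14458.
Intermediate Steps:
u(R, S) = -6 + (R + S)/(2*R) (u(R, S) = -6 + (S + R)/(R + R) = -6 + (R + S)/((2*R)) = -6 + (R + S)*(1/(2*R)) = -6 + (R + S)/(2*R))
(14 + (X - 4)²*(-97)) + (u(-20, 8 - 69) + 14545) = (14 + (5 - 4)²*(-97)) + ((½)*((8 - 69) - 11*(-20))/(-20) + 14545) = (14 + 1²*(-97)) + ((½)*(-1/20)*(-61 + 220) + 14545) = (14 + 1*(-97)) + ((½)*(-1/20)*159 + 14545) = (14 - 97) + (-159/40 + 14545) = -83 + 581641/40 = 578321/40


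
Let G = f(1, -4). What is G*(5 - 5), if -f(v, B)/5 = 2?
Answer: 0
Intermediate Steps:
f(v, B) = -10 (f(v, B) = -5*2 = -10)
G = -10
G*(5 - 5) = -10*(5 - 5) = -10*0 = 0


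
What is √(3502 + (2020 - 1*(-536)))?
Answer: √6058 ≈ 77.833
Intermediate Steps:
√(3502 + (2020 - 1*(-536))) = √(3502 + (2020 + 536)) = √(3502 + 2556) = √6058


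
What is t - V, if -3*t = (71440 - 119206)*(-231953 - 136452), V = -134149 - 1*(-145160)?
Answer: -5865755421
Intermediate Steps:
V = 11011 (V = -134149 + 145160 = 11011)
t = -5865744410 (t = -(71440 - 119206)*(-231953 - 136452)/3 = -(-15922)*(-368405) = -⅓*17597233230 = -5865744410)
t - V = -5865744410 - 1*11011 = -5865744410 - 11011 = -5865755421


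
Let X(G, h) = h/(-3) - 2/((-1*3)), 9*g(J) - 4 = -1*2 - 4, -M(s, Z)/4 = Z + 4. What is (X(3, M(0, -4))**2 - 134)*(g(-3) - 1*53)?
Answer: 575758/81 ≈ 7108.1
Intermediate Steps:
M(s, Z) = -16 - 4*Z (M(s, Z) = -4*(Z + 4) = -4*(4 + Z) = -16 - 4*Z)
g(J) = -2/9 (g(J) = 4/9 + (-1*2 - 4)/9 = 4/9 + (-2 - 4)/9 = 4/9 + (1/9)*(-6) = 4/9 - 2/3 = -2/9)
X(G, h) = 2/3 - h/3 (X(G, h) = h*(-1/3) - 2/(-3) = -h/3 - 2*(-1/3) = -h/3 + 2/3 = 2/3 - h/3)
(X(3, M(0, -4))**2 - 134)*(g(-3) - 1*53) = ((2/3 - (-16 - 4*(-4))/3)**2 - 134)*(-2/9 - 1*53) = ((2/3 - (-16 + 16)/3)**2 - 134)*(-2/9 - 53) = ((2/3 - 1/3*0)**2 - 134)*(-479/9) = ((2/3 + 0)**2 - 134)*(-479/9) = ((2/3)**2 - 134)*(-479/9) = (4/9 - 134)*(-479/9) = -1202/9*(-479/9) = 575758/81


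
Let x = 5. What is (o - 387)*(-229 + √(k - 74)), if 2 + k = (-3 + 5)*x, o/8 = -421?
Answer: 859895 - 3755*I*√66 ≈ 8.599e+5 - 30506.0*I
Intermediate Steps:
o = -3368 (o = 8*(-421) = -3368)
k = 8 (k = -2 + (-3 + 5)*5 = -2 + 2*5 = -2 + 10 = 8)
(o - 387)*(-229 + √(k - 74)) = (-3368 - 387)*(-229 + √(8 - 74)) = -3755*(-229 + √(-66)) = -3755*(-229 + I*√66) = 859895 - 3755*I*√66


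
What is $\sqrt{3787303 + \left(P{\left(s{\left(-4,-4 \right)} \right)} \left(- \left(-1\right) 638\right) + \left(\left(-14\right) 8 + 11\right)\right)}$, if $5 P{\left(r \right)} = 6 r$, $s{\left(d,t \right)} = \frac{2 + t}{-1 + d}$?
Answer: $\frac{\sqrt{94687706}}{5} \approx 1946.2$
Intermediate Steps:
$s{\left(d,t \right)} = \frac{2 + t}{-1 + d}$
$P{\left(r \right)} = \frac{6 r}{5}$
$\sqrt{3787303 + \left(P{\left(s{\left(-4,-4 \right)} \right)} \left(- \left(-1\right) 638\right) + \left(\left(-14\right) 8 + 11\right)\right)} = \sqrt{3787303 + \left(\frac{6 \frac{2 - 4}{-1 - 4}}{5} \left(- \left(-1\right) 638\right) + \left(\left(-14\right) 8 + 11\right)\right)} = \sqrt{3787303 + \left(\frac{6 \frac{1}{-5} \left(-2\right)}{5} \left(\left(-1\right) \left(-638\right)\right) + \left(-112 + 11\right)\right)} = \sqrt{3787303 - \left(101 - \frac{6 \left(\left(- \frac{1}{5}\right) \left(-2\right)\right)}{5} \cdot 638\right)} = \sqrt{3787303 - \left(101 - \frac{6}{5} \cdot \frac{2}{5} \cdot 638\right)} = \sqrt{3787303 + \left(\frac{12}{25} \cdot 638 - 101\right)} = \sqrt{3787303 + \left(\frac{7656}{25} - 101\right)} = \sqrt{3787303 + \frac{5131}{25}} = \sqrt{\frac{94687706}{25}} = \frac{\sqrt{94687706}}{5}$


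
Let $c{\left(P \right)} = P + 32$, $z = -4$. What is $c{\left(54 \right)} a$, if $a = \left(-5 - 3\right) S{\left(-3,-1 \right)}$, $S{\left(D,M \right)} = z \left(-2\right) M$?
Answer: $5504$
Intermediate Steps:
$S{\left(D,M \right)} = 8 M$ ($S{\left(D,M \right)} = \left(-4\right) \left(-2\right) M = 8 M$)
$c{\left(P \right)} = 32 + P$
$a = 64$ ($a = \left(-5 - 3\right) 8 \left(-1\right) = \left(-8\right) \left(-8\right) = 64$)
$c{\left(54 \right)} a = \left(32 + 54\right) 64 = 86 \cdot 64 = 5504$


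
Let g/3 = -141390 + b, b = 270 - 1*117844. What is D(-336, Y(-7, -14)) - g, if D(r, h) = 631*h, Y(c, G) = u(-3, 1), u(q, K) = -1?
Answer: 776261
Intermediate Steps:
b = -117574 (b = 270 - 117844 = -117574)
Y(c, G) = -1
g = -776892 (g = 3*(-141390 - 117574) = 3*(-258964) = -776892)
D(-336, Y(-7, -14)) - g = 631*(-1) - 1*(-776892) = -631 + 776892 = 776261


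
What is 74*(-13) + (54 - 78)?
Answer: -986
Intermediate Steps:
74*(-13) + (54 - 78) = -962 - 24 = -986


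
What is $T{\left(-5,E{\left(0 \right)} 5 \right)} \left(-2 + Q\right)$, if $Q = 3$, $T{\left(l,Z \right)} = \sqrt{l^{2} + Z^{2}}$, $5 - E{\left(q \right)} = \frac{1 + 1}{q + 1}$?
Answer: $5 \sqrt{10} \approx 15.811$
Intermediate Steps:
$E{\left(q \right)} = 5 - \frac{2}{1 + q}$ ($E{\left(q \right)} = 5 - \frac{1 + 1}{q + 1} = 5 - \frac{2}{1 + q}$)
$T{\left(l,Z \right)} = \sqrt{Z^{2} + l^{2}}$
$T{\left(-5,E{\left(0 \right)} 5 \right)} \left(-2 + Q\right) = \sqrt{\left(\frac{3 + 5 \cdot 0}{1 + 0} \cdot 5\right)^{2} + \left(-5\right)^{2}} \left(-2 + 3\right) = \sqrt{\left(\frac{3 + 0}{1} \cdot 5\right)^{2} + 25} \cdot 1 = \sqrt{\left(1 \cdot 3 \cdot 5\right)^{2} + 25} \cdot 1 = \sqrt{\left(3 \cdot 5\right)^{2} + 25} \cdot 1 = \sqrt{15^{2} + 25} \cdot 1 = \sqrt{225 + 25} \cdot 1 = \sqrt{250} \cdot 1 = 5 \sqrt{10} \cdot 1 = 5 \sqrt{10}$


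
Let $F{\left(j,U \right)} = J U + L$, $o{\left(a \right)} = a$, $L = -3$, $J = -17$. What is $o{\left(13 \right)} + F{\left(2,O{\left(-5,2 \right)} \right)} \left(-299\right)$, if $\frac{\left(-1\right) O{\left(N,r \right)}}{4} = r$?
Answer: $-39754$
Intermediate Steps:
$O{\left(N,r \right)} = - 4 r$
$F{\left(j,U \right)} = -3 - 17 U$ ($F{\left(j,U \right)} = - 17 U - 3 = -3 - 17 U$)
$o{\left(13 \right)} + F{\left(2,O{\left(-5,2 \right)} \right)} \left(-299\right) = 13 + \left(-3 - 17 \left(\left(-4\right) 2\right)\right) \left(-299\right) = 13 + \left(-3 - -136\right) \left(-299\right) = 13 + \left(-3 + 136\right) \left(-299\right) = 13 + 133 \left(-299\right) = 13 - 39767 = -39754$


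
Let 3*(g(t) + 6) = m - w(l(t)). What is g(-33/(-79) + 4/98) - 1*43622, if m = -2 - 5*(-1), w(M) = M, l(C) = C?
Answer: -506642126/11613 ≈ -43627.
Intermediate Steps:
m = 3 (m = -2 + 5 = 3)
g(t) = -5 - t/3 (g(t) = -6 + (3 - t)/3 = -6 + (1 - t/3) = -5 - t/3)
g(-33/(-79) + 4/98) - 1*43622 = (-5 - (-33/(-79) + 4/98)/3) - 1*43622 = (-5 - (-33*(-1/79) + 4*(1/98))/3) - 43622 = (-5 - (33/79 + 2/49)/3) - 43622 = (-5 - ⅓*1775/3871) - 43622 = (-5 - 1775/11613) - 43622 = -59840/11613 - 43622 = -506642126/11613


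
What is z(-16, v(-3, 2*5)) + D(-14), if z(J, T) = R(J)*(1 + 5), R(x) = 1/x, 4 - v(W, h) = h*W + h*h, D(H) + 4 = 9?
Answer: 37/8 ≈ 4.6250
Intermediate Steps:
D(H) = 5 (D(H) = -4 + 9 = 5)
v(W, h) = 4 - h² - W*h (v(W, h) = 4 - (h*W + h*h) = 4 - (W*h + h²) = 4 - (h² + W*h) = 4 + (-h² - W*h) = 4 - h² - W*h)
z(J, T) = 6/J (z(J, T) = (1 + 5)/J = 6/J)
z(-16, v(-3, 2*5)) + D(-14) = 6/(-16) + 5 = 6*(-1/16) + 5 = -3/8 + 5 = 37/8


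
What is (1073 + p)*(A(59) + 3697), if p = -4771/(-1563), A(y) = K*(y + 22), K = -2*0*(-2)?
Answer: 6217873390/1563 ≈ 3.9782e+6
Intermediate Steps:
K = 0 (K = 0*(-2) = 0)
A(y) = 0 (A(y) = 0*(y + 22) = 0*(22 + y) = 0)
p = 4771/1563 (p = -4771*(-1/1563) = 4771/1563 ≈ 3.0525)
(1073 + p)*(A(59) + 3697) = (1073 + 4771/1563)*(0 + 3697) = (1681870/1563)*3697 = 6217873390/1563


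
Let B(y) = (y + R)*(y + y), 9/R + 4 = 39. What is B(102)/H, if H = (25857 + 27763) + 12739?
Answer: 730116/2322565 ≈ 0.31436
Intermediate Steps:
R = 9/35 (R = 9/(-4 + 39) = 9/35 ≈ 0.25714)
B(y) = 2*y*(9/35 + y) (B(y) = (y + 9/35)*(y + y) = (9/35 + y)*(2*y) = 2*y*(9/35 + y))
H = 66359 (H = 53620 + 12739 = 66359)
B(102)/H = ((2/35)*102*(9 + 35*102))/66359 = ((2/35)*102*(9 + 3570))*(1/66359) = ((2/35)*102*3579)*(1/66359) = (730116/35)*(1/66359) = 730116/2322565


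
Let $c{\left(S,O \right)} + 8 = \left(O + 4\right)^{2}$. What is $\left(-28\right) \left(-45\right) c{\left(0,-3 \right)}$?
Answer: $-8820$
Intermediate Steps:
$c{\left(S,O \right)} = -8 + \left(4 + O\right)^{2}$ ($c{\left(S,O \right)} = -8 + \left(O + 4\right)^{2} = -8 + \left(4 + O\right)^{2}$)
$\left(-28\right) \left(-45\right) c{\left(0,-3 \right)} = \left(-28\right) \left(-45\right) \left(-8 + \left(4 - 3\right)^{2}\right) = 1260 \left(-8 + 1^{2}\right) = 1260 \left(-8 + 1\right) = 1260 \left(-7\right) = -8820$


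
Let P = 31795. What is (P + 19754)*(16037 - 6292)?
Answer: 502345005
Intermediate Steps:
(P + 19754)*(16037 - 6292) = (31795 + 19754)*(16037 - 6292) = 51549*9745 = 502345005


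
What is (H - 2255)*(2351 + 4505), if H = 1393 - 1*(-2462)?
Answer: 10969600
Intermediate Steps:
H = 3855 (H = 1393 + 2462 = 3855)
(H - 2255)*(2351 + 4505) = (3855 - 2255)*(2351 + 4505) = 1600*6856 = 10969600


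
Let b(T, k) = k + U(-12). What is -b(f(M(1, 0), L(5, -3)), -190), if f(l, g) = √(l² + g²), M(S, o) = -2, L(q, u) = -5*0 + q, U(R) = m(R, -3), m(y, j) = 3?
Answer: 187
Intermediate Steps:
U(R) = 3
L(q, u) = q (L(q, u) = 0 + q = q)
f(l, g) = √(g² + l²)
b(T, k) = 3 + k (b(T, k) = k + 3 = 3 + k)
-b(f(M(1, 0), L(5, -3)), -190) = -(3 - 190) = -1*(-187) = 187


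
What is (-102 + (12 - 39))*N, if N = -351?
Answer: 45279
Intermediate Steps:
(-102 + (12 - 39))*N = (-102 + (12 - 39))*(-351) = (-102 - 27)*(-351) = -129*(-351) = 45279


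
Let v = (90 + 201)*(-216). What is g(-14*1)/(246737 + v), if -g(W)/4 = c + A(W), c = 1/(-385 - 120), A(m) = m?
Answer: 28284/92859905 ≈ 0.00030459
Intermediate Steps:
v = -62856 (v = 291*(-216) = -62856)
c = -1/505 (c = 1/(-505) = -1/505 ≈ -0.0019802)
g(W) = 4/505 - 4*W (g(W) = -4*(-1/505 + W) = 4/505 - 4*W)
g(-14*1)/(246737 + v) = (4/505 - (-56))/(246737 - 62856) = (4/505 - 4*(-14))/183881 = (4/505 + 56)*(1/183881) = (28284/505)*(1/183881) = 28284/92859905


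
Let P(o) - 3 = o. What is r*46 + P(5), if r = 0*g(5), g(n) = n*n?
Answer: 8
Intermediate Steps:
g(n) = n²
r = 0 (r = 0*5² = 0*25 = 0)
P(o) = 3 + o
r*46 + P(5) = 0*46 + (3 + 5) = 0 + 8 = 8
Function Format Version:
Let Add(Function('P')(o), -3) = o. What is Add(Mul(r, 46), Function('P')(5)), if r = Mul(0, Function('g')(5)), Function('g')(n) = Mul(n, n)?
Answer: 8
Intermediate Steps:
Function('g')(n) = Pow(n, 2)
r = 0 (r = Mul(0, Pow(5, 2)) = Mul(0, 25) = 0)
Function('P')(o) = Add(3, o)
Add(Mul(r, 46), Function('P')(5)) = Add(Mul(0, 46), Add(3, 5)) = Add(0, 8) = 8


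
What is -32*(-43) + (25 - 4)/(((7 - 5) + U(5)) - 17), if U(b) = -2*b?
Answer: 34379/25 ≈ 1375.2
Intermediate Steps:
-32*(-43) + (25 - 4)/(((7 - 5) + U(5)) - 17) = -32*(-43) + (25 - 4)/(((7 - 5) - 2*5) - 17) = 1376 + 21/((2 - 10) - 17) = 1376 + 21/(-8 - 17) = 1376 + 21/(-25) = 1376 + 21*(-1/25) = 1376 - 21/25 = 34379/25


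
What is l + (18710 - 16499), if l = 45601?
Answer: 47812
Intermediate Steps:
l + (18710 - 16499) = 45601 + (18710 - 16499) = 45601 + 2211 = 47812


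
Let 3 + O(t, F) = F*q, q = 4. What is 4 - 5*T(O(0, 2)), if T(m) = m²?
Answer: -121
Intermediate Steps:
O(t, F) = -3 + 4*F (O(t, F) = -3 + F*4 = -3 + 4*F)
4 - 5*T(O(0, 2)) = 4 - 5*(-3 + 4*2)² = 4 - 5*(-3 + 8)² = 4 - 5*5² = 4 - 5*25 = 4 - 125 = -121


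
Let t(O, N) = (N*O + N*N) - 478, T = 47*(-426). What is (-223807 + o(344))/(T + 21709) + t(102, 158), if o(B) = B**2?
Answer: 68390103/1687 ≈ 40540.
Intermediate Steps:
T = -20022
t(O, N) = -478 + N**2 + N*O (t(O, N) = (N*O + N**2) - 478 = (N**2 + N*O) - 478 = -478 + N**2 + N*O)
(-223807 + o(344))/(T + 21709) + t(102, 158) = (-223807 + 344**2)/(-20022 + 21709) + (-478 + 158**2 + 158*102) = (-223807 + 118336)/1687 + (-478 + 24964 + 16116) = -105471*1/1687 + 40602 = -105471/1687 + 40602 = 68390103/1687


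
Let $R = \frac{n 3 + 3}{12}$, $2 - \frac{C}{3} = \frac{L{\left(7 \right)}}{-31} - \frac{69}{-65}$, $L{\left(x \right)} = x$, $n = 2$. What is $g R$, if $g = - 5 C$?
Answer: $- \frac{10557}{806} \approx -13.098$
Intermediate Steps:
$C = \frac{7038}{2015}$ ($C = 6 - 3 \left(\frac{7}{-31} - \frac{69}{-65}\right) = 6 - 3 \left(7 \left(- \frac{1}{31}\right) - - \frac{69}{65}\right) = 6 - 3 \left(- \frac{7}{31} + \frac{69}{65}\right) = 6 - \frac{5052}{2015} = \frac{7038}{2015} \approx 3.4928$)
$R = \frac{3}{4}$ ($R = \frac{2 \cdot 3 + 3}{12} = \left(6 + 3\right) \frac{1}{12} = 9 \cdot \frac{1}{12} = \frac{3}{4} \approx 0.75$)
$g = - \frac{7038}{403}$ ($g = \left(-5\right) \frac{7038}{2015} = - \frac{7038}{403} \approx -17.464$)
$g R = \left(- \frac{7038}{403}\right) \frac{3}{4} = - \frac{10557}{806}$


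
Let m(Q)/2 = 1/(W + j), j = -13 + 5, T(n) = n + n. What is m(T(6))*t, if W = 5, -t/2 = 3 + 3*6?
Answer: 28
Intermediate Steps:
T(n) = 2*n
t = -42 (t = -2*(3 + 3*6) = -2*(3 + 18) = -2*21 = -42)
j = -8
m(Q) = -⅔ (m(Q) = 2/(5 - 8) = 2/(-3) = 2*(-⅓) = -⅔)
m(T(6))*t = -⅔*(-42) = 28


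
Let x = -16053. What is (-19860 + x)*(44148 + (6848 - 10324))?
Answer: -1460653536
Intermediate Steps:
(-19860 + x)*(44148 + (6848 - 10324)) = (-19860 - 16053)*(44148 + (6848 - 10324)) = -35913*(44148 - 3476) = -35913*40672 = -1460653536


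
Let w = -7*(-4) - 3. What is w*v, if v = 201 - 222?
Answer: -525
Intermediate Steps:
w = 25 (w = 28 - 3 = 25)
v = -21
w*v = 25*(-21) = -525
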